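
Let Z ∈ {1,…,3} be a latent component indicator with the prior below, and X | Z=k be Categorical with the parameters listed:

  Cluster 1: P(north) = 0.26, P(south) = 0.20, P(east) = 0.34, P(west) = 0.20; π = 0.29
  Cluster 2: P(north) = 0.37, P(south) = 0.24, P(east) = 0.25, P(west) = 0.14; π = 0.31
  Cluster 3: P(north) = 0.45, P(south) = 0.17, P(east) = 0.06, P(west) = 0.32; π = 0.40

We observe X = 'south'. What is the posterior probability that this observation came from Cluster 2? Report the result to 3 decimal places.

Apply Bayes' rule: the posterior for each component is proportional to its prior times its likelihood at x.
Categorical probabilities:
  L_1 = 0.2
  L_2 = 0.24
  L_3 = 0.17
Unnormalised posteriors:
  π_1·L_1 = 0.29 × 0.2 = 0.058
  π_2·L_2 = 0.31 × 0.24 = 0.0744
  π_3·L_3 = 0.40 × 0.17 = 0.068
Evidence: 0.058 + 0.0744 + 0.068 = 0.2004
Responsibility of Cluster 2: 0.0744 / 0.2004 ≈ 0.371

0.371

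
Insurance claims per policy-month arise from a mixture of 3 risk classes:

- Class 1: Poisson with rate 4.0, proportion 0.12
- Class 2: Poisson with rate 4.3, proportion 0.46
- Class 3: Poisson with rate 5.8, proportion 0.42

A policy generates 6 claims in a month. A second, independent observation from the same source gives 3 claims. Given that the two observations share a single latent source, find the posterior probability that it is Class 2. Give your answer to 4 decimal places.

Posterior ∝ prior × likelihood, so P(k | x) ∝ π_k f_k(x); normalise over all components.
Since both observations come from the same component, the likelihood for component k is f_k(x₁)·f_k(x₂).
  p_1 = [e^(−4.0)·4.0^6/6! = 0.104196] × [0.195367] = 0.0203564
  p_2 = [e^(−4.3)·4.3^6/6! = 0.119127] × [0.179799] = 0.021419
  p_3 = [e^(−5.8)·5.8^6/6! = 0.160076] × [0.098452] = 0.0157599
Unnormalised posteriors:
  π_1·p_1 = 0.12 × 0.0203564 = 0.00244276
  π_2·p_2 = 0.46 × 0.021419 = 0.00985275
  π_3·p_3 = 0.42 × 0.0157599 = 0.00661914
Marginal: 0.00244276 + 0.00985275 + 0.00661914 = 0.0189147
So the posterior for Class 2 is 0.00985275 / 0.0189147 ≈ 0.5209.

0.5209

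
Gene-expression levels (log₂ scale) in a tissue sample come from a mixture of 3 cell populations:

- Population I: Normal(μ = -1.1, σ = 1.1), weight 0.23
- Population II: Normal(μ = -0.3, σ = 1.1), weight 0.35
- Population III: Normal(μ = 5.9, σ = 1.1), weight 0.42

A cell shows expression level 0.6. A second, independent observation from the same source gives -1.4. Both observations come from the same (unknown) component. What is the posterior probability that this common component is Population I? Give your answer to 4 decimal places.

0.3065

The responsibility of component k is π_k f_k(x) divided by Σ_j π_j f_j(x).
Since both observations come from the same component, the likelihood for component k is f_k(x₁)·f_k(x₂).
  L_I = [(1/(1.1·√(2π)))·exp(−(0.6−-1.1)²/(2·1.1²)) = 0.362675·exp(-1.19421) = 0.109869] × [0.349435] = 0.0383921
  L_II = [(1/(1.1·√(2π)))·exp(−(0.6−-0.3)²/(2·1.1²)) = 0.362675·exp(-0.33471) = 0.25951] × [0.219973] = 0.0570853
  L_III = [(1/(1.1·√(2π)))·exp(−(0.6−5.9)²/(2·1.1²)) = 0.362675·exp(-11.60744) = 3.29967e-06] × [9.90982e-11] = 3.26992e-16
Weight by the priors:
  π_I·L_I = 0.23 × 0.0383921 = 0.00883019
  π_II·L_II = 0.35 × 0.0570853 = 0.0199799
  π_III·L_III = 0.42 × 3.26992e-16 = 1.37337e-16
Normaliser: 0.00883019 + 0.0199799 + 1.37337e-16 = 0.0288101
Responsibility of Population I: 0.00883019 / 0.0288101 ≈ 0.3065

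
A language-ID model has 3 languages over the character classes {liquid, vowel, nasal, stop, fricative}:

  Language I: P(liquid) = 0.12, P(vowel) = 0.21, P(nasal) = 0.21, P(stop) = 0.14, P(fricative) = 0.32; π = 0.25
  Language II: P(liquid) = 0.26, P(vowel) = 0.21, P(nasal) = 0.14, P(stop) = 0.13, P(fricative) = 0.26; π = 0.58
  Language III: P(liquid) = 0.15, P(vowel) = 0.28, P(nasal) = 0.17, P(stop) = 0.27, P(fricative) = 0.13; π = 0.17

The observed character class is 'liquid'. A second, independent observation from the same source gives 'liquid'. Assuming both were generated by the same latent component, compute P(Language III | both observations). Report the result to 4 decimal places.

P(component k | x) = π_k·f_k(x) / marginal(x), where marginal(x) = Σ_j π_j·f_j(x).
Since both observations come from the same component, the likelihood for component k is f_k(x₁)·f_k(x₂).
  p_I = [P(liquid | comp) = 0.12] × [0.12] = 0.0144
  p_II = [P(liquid | comp) = 0.26] × [0.26] = 0.0676
  p_III = [P(liquid | comp) = 0.15] × [0.15] = 0.0225
Unnormalised posteriors:
  π_I·p_I = 0.25 × 0.0144 = 0.0036
  π_II·p_II = 0.58 × 0.0676 = 0.039208
  π_III·p_III = 0.17 × 0.0225 = 0.003825
Normaliser: 0.0036 + 0.039208 + 0.003825 = 0.046633
P(Language III | x) = 0.003825 / 0.046633 ≈ 0.0820

0.0820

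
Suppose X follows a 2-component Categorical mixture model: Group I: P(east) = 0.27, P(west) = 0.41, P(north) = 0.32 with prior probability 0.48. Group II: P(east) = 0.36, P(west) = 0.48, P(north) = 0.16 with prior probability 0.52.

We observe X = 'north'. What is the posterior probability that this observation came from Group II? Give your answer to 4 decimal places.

By Bayes' theorem, P(k | x) = π_k f_k(x) / Σ_j π_j f_j(x).
Categorical probabilities:
  L_I = 0.32
  L_II = 0.16
Weight by the priors:
  π_I·L_I = 0.48 × 0.32 = 0.1536
  π_II·L_II = 0.52 × 0.16 = 0.0832
Sum: 0.1536 + 0.0832 = 0.2368
P(Group II | x) = 0.0832 / 0.2368 ≈ 0.3514

0.3514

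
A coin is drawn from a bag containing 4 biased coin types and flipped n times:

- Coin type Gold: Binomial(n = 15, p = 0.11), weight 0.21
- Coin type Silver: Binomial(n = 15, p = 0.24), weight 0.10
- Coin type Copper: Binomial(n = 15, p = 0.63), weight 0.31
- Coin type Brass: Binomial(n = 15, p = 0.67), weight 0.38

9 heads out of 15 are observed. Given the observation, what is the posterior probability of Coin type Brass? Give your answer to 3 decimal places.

Apply Bayes' rule: the posterior for each component is proportional to its prior times its likelihood at x.
Binomial probabilities:
  p_Gold = C(15,9)·0.11^9·0.89^6 = 5005·2.35795e-09·0.496981 = 5.86514e-06
  p_Silver = C(15,9)·0.24^9·0.76^6 = 5005·2.64181e-06·0.1927 = 0.00254793
  p_Copper = C(15,9)·0.63^9·0.37^6 = 5005·0.0156338·0.00256573 = 0.200761
  p_Brass = C(15,9)·0.67^9·0.33^6 = 5005·0.0272065·0.00129147 = 0.175858
Prior × likelihood for each component:
  π_Gold·p_Gold = 0.21 × 5.86514e-06 = 1.23168e-06
  π_Silver·p_Silver = 0.10 × 0.00254793 = 0.000254793
  π_Copper·p_Copper = 0.31 × 0.200761 = 0.0622359
  π_Brass·p_Brass = 0.38 × 0.175858 = 0.0668259
Normaliser: 1.23168e-06 + 0.000254793 + 0.0622359 + 0.0668259 = 0.129318
Responsibility of Coin type Brass: 0.0668259 / 0.129318 ≈ 0.517

0.517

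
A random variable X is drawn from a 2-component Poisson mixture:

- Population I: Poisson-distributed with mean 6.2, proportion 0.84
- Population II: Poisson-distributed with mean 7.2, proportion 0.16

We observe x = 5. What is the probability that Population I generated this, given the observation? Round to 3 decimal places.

The responsibility of component k is w_k f_k(x) divided by Σ_j w_j f_j(x).
Poisson probabilities:
  p_I = 0.154936
  p_II = 0.120382
Multiply by the mixture weights:
  w_I·p_I = 0.84 × 0.154936 = 0.130146
  w_II·p_II = 0.16 × 0.120382 = 0.0192611
Normaliser: 0.130146 + 0.0192611 = 0.149407
Responsibility of Population I: 0.130146 / 0.149407 ≈ 0.871

0.871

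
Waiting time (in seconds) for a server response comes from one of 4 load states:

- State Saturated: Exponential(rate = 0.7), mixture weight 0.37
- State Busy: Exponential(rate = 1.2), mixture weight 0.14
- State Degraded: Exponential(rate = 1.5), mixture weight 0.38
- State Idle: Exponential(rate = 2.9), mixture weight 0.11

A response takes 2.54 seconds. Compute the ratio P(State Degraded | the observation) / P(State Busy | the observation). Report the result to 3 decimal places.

Since P(k|x) ∝ P(Z=k) f_k(x), the posterior odds are P(Z=i) f_i(x) / (P(Z=j) f_j(x)).
Exponential densities:
  p_Saturated = 0.118283
  p_Busy = 0.0569445
  p_Degraded = 0.0332223
  p_Idle = 0.00183394
0.0126245 / 0.00797223 ≈ 1.584

1.584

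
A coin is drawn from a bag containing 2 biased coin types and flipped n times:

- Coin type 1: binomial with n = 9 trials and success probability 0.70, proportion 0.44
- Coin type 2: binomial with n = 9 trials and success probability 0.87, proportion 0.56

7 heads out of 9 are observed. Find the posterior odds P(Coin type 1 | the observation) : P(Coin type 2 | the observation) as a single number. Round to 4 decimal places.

Only the two components matter; the odds are (π_i f_i(x)) / (π_j f_j(x)).
Component likelihoods at x = 7 heads out of 9:
  f_1 = C(9,7)·0.70^7·0.30^2 = 36·0.0823543·0.09 = 0.266828
  f_2 = C(9,7)·0.87^7·0.13^2 = 36·0.377255·0.0169 = 0.229522
Odds = (0.44/0.56) × (0.266828/0.229522) = 0.785714 × 1.16254 ≈ 0.9134

0.9134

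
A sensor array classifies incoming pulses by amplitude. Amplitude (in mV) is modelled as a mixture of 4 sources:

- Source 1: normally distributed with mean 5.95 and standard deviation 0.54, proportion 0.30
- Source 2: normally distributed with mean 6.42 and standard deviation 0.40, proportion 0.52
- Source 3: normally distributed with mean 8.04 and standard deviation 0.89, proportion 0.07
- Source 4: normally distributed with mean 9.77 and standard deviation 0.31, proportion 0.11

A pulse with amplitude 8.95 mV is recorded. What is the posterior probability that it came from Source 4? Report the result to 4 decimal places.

The responsibility of component k is P(Z=k) f_k(x) divided by Σ_j P(Z=j) f_j(x).
Component likelihoods at x = 8.95 mV:
  L_1 = 1.46704e-07
  L_2 = 2.04993e-09
  L_3 = 0.265769
  L_4 = 0.038922
Unnormalised posteriors:
  P(Z=1)·L_1 = 0.30 × 1.46704e-07 = 4.40111e-08
  P(Z=2)·L_2 = 0.52 × 2.04993e-09 = 1.06596e-09
  P(Z=3)·L_3 = 0.07 × 0.265769 = 0.0186038
  P(Z=4)·L_4 = 0.11 × 0.038922 = 0.00428142
Denominator: 4.40111e-08 + 1.06596e-09 + 0.0186038 + 0.00428142 = 0.0228853
P(Source 4 | x) = 0.00428142 / 0.0228853 ≈ 0.1871

0.1871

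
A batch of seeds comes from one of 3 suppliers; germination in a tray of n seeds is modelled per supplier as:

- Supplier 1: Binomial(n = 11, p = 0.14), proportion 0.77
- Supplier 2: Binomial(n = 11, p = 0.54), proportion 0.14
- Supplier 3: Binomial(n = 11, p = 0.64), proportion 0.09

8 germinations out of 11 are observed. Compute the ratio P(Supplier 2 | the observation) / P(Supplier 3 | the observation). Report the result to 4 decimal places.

The posterior odds equal the prior odds times the likelihood ratio: (w_i/w_j)·(f_i(x)/f_j(x)).
Evaluate each component's likelihood at the observed value:
  f_1 = C(11,8)·0.14^8·0.86^3 = 165·1.47579e-07·0.636056 = 1.54883e-05
  f_2 = C(11,8)·0.54^8·0.46^3 = 165·0.0072302·0.097336 = 0.11612
  f_3 = C(11,8)·0.64^8·0.36^3 = 165·0.0281475·0.046656 = 0.216686
Posterior odds = (w_2·f_2) / (w_3·f_3) = (0.14·0.11612) / (0.09·0.216686) = 0.0162568 / 0.0195018 ≈ 0.8336

0.8336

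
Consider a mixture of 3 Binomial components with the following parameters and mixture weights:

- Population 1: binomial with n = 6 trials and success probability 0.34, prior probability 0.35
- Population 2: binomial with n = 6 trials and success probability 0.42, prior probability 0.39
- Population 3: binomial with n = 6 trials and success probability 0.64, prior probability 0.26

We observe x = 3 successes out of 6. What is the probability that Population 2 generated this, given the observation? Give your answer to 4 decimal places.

Posterior ∝ prior × likelihood, so P(k | x) ∝ P(Z=k) f_k(x); normalise over all components.
Binomial probabilities:
  L_1 = 0.225995
  L_2 = 0.289109
  L_3 = 0.244612
Weight by the priors:
  P(Z=1)·L_1 = 0.35 × 0.225995 = 0.0790982
  P(Z=2)·L_2 = 0.39 × 0.289109 = 0.112753
  P(Z=3)·L_3 = 0.26 × 0.244612 = 0.0635991
Denominator: 0.0790982 + 0.112753 + 0.0635991 = 0.25545
Responsibility of Population 2: 0.112753 / 0.25545 ≈ 0.4414

0.4414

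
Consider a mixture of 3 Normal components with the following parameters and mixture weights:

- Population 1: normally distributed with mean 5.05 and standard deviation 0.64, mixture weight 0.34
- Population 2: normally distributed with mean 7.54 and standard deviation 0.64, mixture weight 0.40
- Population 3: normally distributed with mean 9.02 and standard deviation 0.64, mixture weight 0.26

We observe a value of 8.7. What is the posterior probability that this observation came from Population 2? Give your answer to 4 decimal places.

P(component k | x) = π_k·f_k(x) / marginal(x), where marginal(x) = Σ_j π_j·f_j(x).
Evaluate each component's likelihood at the observed value:
  L_1 = 5.39359e-08
  L_2 = 0.120606
  L_3 = 0.550102
Multiply by the mixture weights:
  π_1·L_1 = 0.34 × 5.39359e-08 = 1.83382e-08
  π_2·L_2 = 0.40 × 0.120606 = 0.0482422
  π_3·L_3 = 0.26 × 0.550102 = 0.143027
Denominator: 1.83382e-08 + 0.0482422 + 0.143027 = 0.191269
Responsibility of Population 2: 0.0482422 / 0.191269 ≈ 0.2522

0.2522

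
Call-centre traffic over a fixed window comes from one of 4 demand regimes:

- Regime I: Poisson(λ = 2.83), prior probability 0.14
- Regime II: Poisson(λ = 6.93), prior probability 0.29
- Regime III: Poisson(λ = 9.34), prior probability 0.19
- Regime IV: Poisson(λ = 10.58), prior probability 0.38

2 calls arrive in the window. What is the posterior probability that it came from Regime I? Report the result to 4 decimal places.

By Bayes' theorem, P(k | x) = π_k f_k(x) / Σ_j π_j f_j(x).
Evaluate each component's likelihood at the observed value:
  p_I = 0.236314
  p_II = 0.0234842
  p_III = 0.00383136
  p_IV = 0.00142268
Multiply by the mixture weights:
  π_I·p_I = 0.14 × 0.236314 = 0.033084
  π_II·p_II = 0.29 × 0.0234842 = 0.00681042
  π_III·p_III = 0.19 × 0.00383136 = 0.000727959
  π_IV·p_IV = 0.38 × 0.00142268 = 0.000540617
Sum: 0.033084 + 0.00681042 + 0.000727959 + 0.000540617 = 0.041163
P(Regime I | x) ≈ 0.8037

0.8037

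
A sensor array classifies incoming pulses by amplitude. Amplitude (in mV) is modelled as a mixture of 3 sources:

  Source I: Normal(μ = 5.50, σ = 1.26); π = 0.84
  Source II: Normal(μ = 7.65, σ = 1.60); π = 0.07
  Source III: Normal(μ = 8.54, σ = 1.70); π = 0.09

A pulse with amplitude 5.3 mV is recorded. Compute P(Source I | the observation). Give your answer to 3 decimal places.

0.966

P(component k | x) = π_k·f_k(x) / marginal(x), where marginal(x) = Σ_j π_j·f_j(x).
Normal densities:
  p_I = (1/(1.26·√(2π)))·exp(−(5.3−5.50)²/(2·1.26²)) = 0.316621·exp(-0.01260) = 0.312657
  p_II = (1/(1.60·√(2π)))·exp(−(5.3−7.65)²/(2·1.60²)) = 0.249339·exp(-1.07861) = 0.0847919
  p_III = (1/(1.70·√(2π)))·exp(−(5.3−8.54)²/(2·1.70²)) = 0.234672·exp(-1.81619) = 0.0381679
Prior × likelihood for each component:
  π_I·p_I = 0.84 × 0.312657 = 0.262632
  π_II·p_II = 0.07 × 0.0847919 = 0.00593543
  π_III·p_III = 0.09 × 0.0381679 = 0.00343511
Sum: 0.262632 + 0.00593543 + 0.00343511 = 0.272003
So the posterior for Source I is 0.262632 / 0.272003 ≈ 0.966.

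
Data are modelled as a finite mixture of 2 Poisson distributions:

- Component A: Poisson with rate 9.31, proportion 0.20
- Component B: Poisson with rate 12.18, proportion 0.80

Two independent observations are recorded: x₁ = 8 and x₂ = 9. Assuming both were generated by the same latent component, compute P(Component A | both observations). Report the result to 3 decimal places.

By Bayes' theorem, P(k | x) = π_k f_k(x) / Σ_j π_j f_j(x).
Since both observations come from the same component, the likelihood for component k is f_k(x₁)·f_k(x₂).
  L_A = [0.126705] × [0.13107] = 0.0166073
  L_B = [0.0616525] × [0.0834364] = 0.00514407
Multiply by the mixture weights:
  π_A·L_A = 0.20 × 0.0166073 = 0.00332145
  π_B·L_B = 0.80 × 0.00514407 = 0.00411526
Marginal: 0.00332145 + 0.00411526 = 0.00743671
P(Component A | x₁,x₂) = 0.00332145 / 0.00743671 ≈ 0.447

0.447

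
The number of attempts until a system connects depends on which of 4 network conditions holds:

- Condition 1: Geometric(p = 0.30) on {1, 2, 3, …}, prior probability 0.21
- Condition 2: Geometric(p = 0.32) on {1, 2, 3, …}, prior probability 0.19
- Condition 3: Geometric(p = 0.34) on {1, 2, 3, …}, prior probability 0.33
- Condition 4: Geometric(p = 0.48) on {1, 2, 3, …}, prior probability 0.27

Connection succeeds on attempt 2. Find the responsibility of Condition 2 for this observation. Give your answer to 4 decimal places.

0.1822

P(component k | x) = P(Z=k)·f_k(x) / marginal(x), where marginal(x) = Σ_j P(Z=j)·f_j(x).
Component likelihoods at x = 2:
  p_1 = 0.30·(1−0.30)^1 = 0.30·0.7 = 0.21
  p_2 = 0.32·(1−0.32)^1 = 0.32·0.68 = 0.2176
  p_3 = 0.34·(1−0.34)^1 = 0.34·0.66 = 0.2244
  p_4 = 0.48·(1−0.48)^1 = 0.48·0.52 = 0.2496
Prior × likelihood for each component:
  P(Z=1)·p_1 = 0.21 × 0.21 = 0.0441
  P(Z=2)·p_2 = 0.19 × 0.2176 = 0.041344
  P(Z=3)·p_3 = 0.33 × 0.2244 = 0.074052
  P(Z=4)·p_4 = 0.27 × 0.2496 = 0.067392
Evidence: 0.0441 + 0.041344 + 0.074052 + 0.067392 = 0.226888
Responsibility of Condition 2: 0.041344 / 0.226888 ≈ 0.1822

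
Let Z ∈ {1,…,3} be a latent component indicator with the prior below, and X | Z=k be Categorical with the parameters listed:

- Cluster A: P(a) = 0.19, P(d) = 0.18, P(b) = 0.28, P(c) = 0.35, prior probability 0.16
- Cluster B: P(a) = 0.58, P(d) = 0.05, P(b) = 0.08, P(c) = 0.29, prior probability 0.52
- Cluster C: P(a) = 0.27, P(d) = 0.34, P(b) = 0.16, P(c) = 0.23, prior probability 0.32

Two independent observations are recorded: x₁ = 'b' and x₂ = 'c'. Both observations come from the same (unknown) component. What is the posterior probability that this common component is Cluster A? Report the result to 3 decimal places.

Posterior ∝ prior × likelihood, so P(k | x) ∝ π_k f_k(x); normalise over all components.
Since both observations come from the same component, the likelihood for component k is f_k(x₁)·f_k(x₂).
  p_A = [0.28] × [0.35] = 0.098
  p_B = [0.08] × [0.29] = 0.0232
  p_C = [0.16] × [0.23] = 0.0368
Unnormalised posteriors:
  π_A·p_A = 0.16 × 0.098 = 0.01568
  π_B·p_B = 0.52 × 0.0232 = 0.012064
  π_C·p_C = 0.32 × 0.0368 = 0.011776
Sum: 0.01568 + 0.012064 + 0.011776 = 0.03952
P(Cluster A | x₁, x₂) ≈ 0.397

0.397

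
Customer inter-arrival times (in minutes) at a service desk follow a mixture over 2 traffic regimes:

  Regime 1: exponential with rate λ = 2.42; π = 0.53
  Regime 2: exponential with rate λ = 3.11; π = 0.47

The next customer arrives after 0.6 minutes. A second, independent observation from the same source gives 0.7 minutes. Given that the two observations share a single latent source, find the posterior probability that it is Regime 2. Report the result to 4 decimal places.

By Bayes' theorem, P(k | x) = π_k f_k(x) / Σ_j π_j f_j(x).
Since both observations come from the same component, the likelihood for component k is f_k(x₁)·f_k(x₂).
  f_1 = [0.566526] × [0.444755] = 0.251965
  f_2 = [0.481246] × [0.352615] = 0.169695
Multiply by the mixture weights:
  π_1·f_1 = 0.53 × 0.251965 = 0.133541
  π_2·f_2 = 0.47 × 0.169695 = 0.0797565
Normaliser: 0.133541 + 0.0797565 = 0.213298
P(Regime 2 | x₁, x₂) ≈ 0.3739

0.3739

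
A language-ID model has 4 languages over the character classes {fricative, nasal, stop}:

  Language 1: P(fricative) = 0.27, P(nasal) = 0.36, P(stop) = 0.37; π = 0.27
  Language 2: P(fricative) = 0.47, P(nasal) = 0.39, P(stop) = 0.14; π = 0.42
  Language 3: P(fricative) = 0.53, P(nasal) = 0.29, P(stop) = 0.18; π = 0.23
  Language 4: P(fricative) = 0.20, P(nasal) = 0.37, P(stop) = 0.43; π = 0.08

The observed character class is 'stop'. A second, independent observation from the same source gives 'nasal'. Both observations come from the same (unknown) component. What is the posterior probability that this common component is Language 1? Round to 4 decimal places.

0.4300

The responsibility of component k is π_k f_k(x) divided by Σ_j π_j f_j(x).
Since both observations come from the same component, the likelihood for component k is f_k(x₁)·f_k(x₂).
  L_1 = [P(stop | comp) = 0.37] × [0.36] = 0.1332
  L_2 = [P(stop | comp) = 0.14] × [0.39] = 0.0546
  L_3 = [P(stop | comp) = 0.18] × [0.29] = 0.0522
  L_4 = [P(stop | comp) = 0.43] × [0.37] = 0.1591
Weight by the priors:
  π_1·L_1 = 0.27 × 0.1332 = 0.035964
  π_2·L_2 = 0.42 × 0.0546 = 0.022932
  π_3·L_3 = 0.23 × 0.0522 = 0.012006
  π_4·L_4 = 0.08 × 0.1591 = 0.012728
Normaliser: 0.035964 + 0.022932 + 0.012006 + 0.012728 = 0.08363
Responsibility of Language 1: 0.035964 / 0.08363 ≈ 0.4300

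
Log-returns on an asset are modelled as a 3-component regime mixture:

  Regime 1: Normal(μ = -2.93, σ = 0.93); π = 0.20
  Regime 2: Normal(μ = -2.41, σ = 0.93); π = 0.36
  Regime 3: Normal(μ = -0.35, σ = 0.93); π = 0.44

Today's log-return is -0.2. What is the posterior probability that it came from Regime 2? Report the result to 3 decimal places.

P(component k | x) = w_k·f_k(x) / marginal(x), where marginal(x) = Σ_j w_j·f_j(x).
Component likelihoods at x = -0.2:
  p_1 = (1/(0.93·√(2π)))·exp(−(-0.2−-2.93)²/(2·0.93²)) = 0.428970·exp(-4.30853) = 0.00577105
  p_2 = (1/(0.93·√(2π)))·exp(−(-0.2−-2.41)²/(2·0.93²)) = 0.428970·exp(-2.82351) = 0.0254797
  p_3 = (1/(0.93·√(2π)))·exp(−(-0.2−-0.35)²/(2·0.93²)) = 0.428970·exp(-0.01301) = 0.423427
Unnormalised posteriors:
  w_1·p_1 = 0.20 × 0.00577105 = 0.00115421
  w_2·p_2 = 0.36 × 0.0254797 = 0.00917269
  w_3·p_3 = 0.44 × 0.423427 = 0.186308
Denominator: 0.00115421 + 0.00917269 + 0.186308 = 0.196635
P(Regime 2 | the observation) = 0.00917269 / 0.196635 ≈ 0.047

0.047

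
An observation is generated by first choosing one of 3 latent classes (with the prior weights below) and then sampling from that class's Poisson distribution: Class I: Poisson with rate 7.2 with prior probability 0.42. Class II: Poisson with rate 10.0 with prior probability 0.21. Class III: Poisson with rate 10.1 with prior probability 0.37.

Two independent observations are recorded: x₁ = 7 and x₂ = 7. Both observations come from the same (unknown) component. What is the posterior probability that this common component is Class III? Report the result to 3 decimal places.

0.205

By Bayes' theorem, P(k | x) = P(Z=k) f_k(x) / Σ_j P(Z=j) f_j(x).
Since both observations come from the same component, the likelihood for component k is f_k(x₁)·f_k(x₂).
  L_I = [e^(−7.2)·7.2^7/7! = 0.148586] × [0.148586] = 0.0220777
  L_II = [e^(−10.0)·10.0^7/7! = 0.0900792] × [0.0900792] = 0.00811427
  L_III = [e^(−10.1)·10.1^7/7! = 0.0873866] × [0.0873866] = 0.00763642
Unnormalised posteriors:
  P(Z=I)·L_I = 0.42 × 0.0220777 = 0.00927262
  P(Z=II)·L_II = 0.21 × 0.00811427 = 0.001704
  P(Z=III)·L_III = 0.37 × 0.00763642 = 0.00282547
Denominator: 0.00927262 + 0.001704 + 0.00282547 = 0.0138021
P(Class III | data) = 0.00282547 / 0.0138021 ≈ 0.205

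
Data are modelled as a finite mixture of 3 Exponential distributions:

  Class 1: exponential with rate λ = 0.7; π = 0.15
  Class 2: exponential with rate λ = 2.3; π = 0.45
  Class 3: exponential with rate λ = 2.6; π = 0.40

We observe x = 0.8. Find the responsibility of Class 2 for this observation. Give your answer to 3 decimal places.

0.464

The responsibility of component k is w_k f_k(x) divided by Σ_j w_j f_j(x).
Exponential densities:
  L_1 = 0.399846
  L_2 = 0.36528
  L_3 = 0.324819
Weight by the priors:
  w_1·L_1 = 0.15 × 0.399846 = 0.059977
  w_2·L_2 = 0.45 × 0.36528 = 0.164376
  w_3·L_3 = 0.40 × 0.324819 = 0.129927
Normaliser: 0.059977 + 0.164376 + 0.129927 = 0.35428
P(Class 2 | 0.8) = 0.164376 / 0.35428 ≈ 0.464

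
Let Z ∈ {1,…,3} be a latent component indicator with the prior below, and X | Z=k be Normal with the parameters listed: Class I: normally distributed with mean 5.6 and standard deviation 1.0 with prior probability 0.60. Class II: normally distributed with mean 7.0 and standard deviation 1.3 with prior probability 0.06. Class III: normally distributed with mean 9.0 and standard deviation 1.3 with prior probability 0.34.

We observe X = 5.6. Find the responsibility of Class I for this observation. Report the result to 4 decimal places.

By Bayes' theorem, P(k | x) = π_k f_k(x) / Σ_j π_j f_j(x).
Normal densities:
  L_I = (1/(1.0·√(2π)))·exp(−(5.6−5.6)²/(2·1.0²)) = 0.398942·exp(-0.00000) = 0.398942
  L_II = (1/(1.3·√(2π)))·exp(−(5.6−7.0)²/(2·1.3²)) = 0.306879·exp(-0.57988) = 0.171841
  L_III = (1/(1.3·√(2π)))·exp(−(5.6−9.0)²/(2·1.3²)) = 0.306879·exp(-3.42012) = 0.0100376
Weight by the priors:
  π_I·L_I = 0.60 × 0.398942 = 0.239365
  π_II·L_II = 0.06 × 0.171841 = 0.0103105
  π_III·L_III = 0.34 × 0.0100376 = 0.00341277
Normaliser: 0.239365 + 0.0103105 + 0.00341277 = 0.253089
P(Class I | data) = 0.239365 / 0.253089 ≈ 0.9458

0.9458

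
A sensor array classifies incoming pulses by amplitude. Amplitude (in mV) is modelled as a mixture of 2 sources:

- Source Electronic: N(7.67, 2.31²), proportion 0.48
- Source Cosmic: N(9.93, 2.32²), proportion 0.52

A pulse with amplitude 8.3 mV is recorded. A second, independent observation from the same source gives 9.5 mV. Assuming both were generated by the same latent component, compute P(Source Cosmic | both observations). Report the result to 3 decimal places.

0.540

Posterior ∝ prior × likelihood, so P(k | x) ∝ π_k f_k(x); normalise over all components.
Since both observations come from the same component, the likelihood for component k is f_k(x₁)·f_k(x₂).
  p_Electronic = [0.166397] × [0.126188] = 0.0209974
  p_Cosmic = [0.134348] × [0.169029] = 0.0227088
Prior × likelihood for each component:
  π_Electronic·p_Electronic = 0.48 × 0.0209974 = 0.0100787
  π_Cosmic·p_Cosmic = 0.52 × 0.0227088 = 0.0118086
Normaliser: 0.0100787 + 0.0118086 = 0.0218873
So the posterior for Source Cosmic is 0.0118086 / 0.0218873 ≈ 0.540.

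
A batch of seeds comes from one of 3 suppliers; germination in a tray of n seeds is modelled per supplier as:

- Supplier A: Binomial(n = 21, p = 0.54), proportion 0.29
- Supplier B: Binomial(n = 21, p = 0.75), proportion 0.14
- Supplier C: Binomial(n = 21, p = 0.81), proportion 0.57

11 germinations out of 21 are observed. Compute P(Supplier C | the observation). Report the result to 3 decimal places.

Apply Bayes' rule: the posterior for each component is proportional to its prior times its likelihood at x.
Evaluate each component's likelihood at the observed value:
  f_A = C(21,11)·0.54^11·0.46^10 = 352716·0.0011385·0.000424207 = 0.170347
  f_B = C(21,11)·0.75^11·0.25^10 = 352716·0.0422351·9.53674e-07 = 0.0142069
  f_C = C(21,11)·0.81^11·0.19^10 = 352716·0.0984771·6.13107e-08 = 0.00212959
Prior × likelihood for each component:
  π_A·f_A = 0.29 × 0.170347 = 0.0494007
  π_B·f_B = 0.14 × 0.0142069 = 0.00198897
  π_C·f_C = 0.57 × 0.00212959 = 0.00121387
Marginal: 0.0494007 + 0.00198897 + 0.00121387 = 0.0526035
P(Supplier C | x) ≈ 0.023

0.023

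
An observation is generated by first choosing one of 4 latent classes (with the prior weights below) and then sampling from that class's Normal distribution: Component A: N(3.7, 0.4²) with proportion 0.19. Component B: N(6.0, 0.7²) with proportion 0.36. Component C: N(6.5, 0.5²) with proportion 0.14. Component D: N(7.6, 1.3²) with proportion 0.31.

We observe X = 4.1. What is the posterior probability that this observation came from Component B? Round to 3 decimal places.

Posterior ∝ prior × likelihood, so P(k | x) ∝ π_k f_k(x); normalise over all components.
Normal densities:
  f_A = (1/(0.4·√(2π)))·exp(−(4.1−3.7)²/(2·0.4²)) = 0.997356·exp(-0.50000) = 0.604927
  f_B = (1/(0.7·√(2π)))·exp(−(4.1−6.0)²/(2·0.7²)) = 0.569918·exp(-3.68367) = 0.0143223
  f_C = (1/(0.5·√(2π)))·exp(−(4.1−6.5)²/(2·0.5²)) = 0.797885·exp(-11.52000) = 7.9226e-06
  f_D = (1/(1.3·√(2π)))·exp(−(4.1−7.6)²/(2·1.3²)) = 0.306879·exp(-3.62426) = 0.00818409
Weight by the priors:
  π_A·f_A = 0.19 × 0.604927 = 0.114936
  π_B·f_B = 0.36 × 0.0143223 = 0.00515603
  π_C·f_C = 0.14 × 7.9226e-06 = 1.10916e-06
  π_D·f_D = 0.31 × 0.00818409 = 0.00253707
Evidence: 0.114936 + 0.00515603 + 1.10916e-06 + 0.00253707 = 0.12263
P(Component B | data) ≈ 0.042

0.042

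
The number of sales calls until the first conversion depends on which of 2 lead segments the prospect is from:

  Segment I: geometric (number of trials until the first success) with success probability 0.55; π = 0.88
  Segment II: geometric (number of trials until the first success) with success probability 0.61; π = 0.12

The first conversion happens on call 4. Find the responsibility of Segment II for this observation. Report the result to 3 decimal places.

0.090

P(component k | x) = π_k·f_k(x) / marginal(x), where marginal(x) = Σ_j π_j·f_j(x).
Geometric probabilities:
  p_I = 0.0501187
  p_II = 0.0361846
Prior × likelihood for each component:
  π_I·p_I = 0.88 × 0.0501187 = 0.0441045
  π_II·p_II = 0.12 × 0.0361846 = 0.00434215
Normaliser: 0.0441045 + 0.00434215 = 0.0484467
Responsibility of Segment II: 0.00434215 / 0.0484467 ≈ 0.090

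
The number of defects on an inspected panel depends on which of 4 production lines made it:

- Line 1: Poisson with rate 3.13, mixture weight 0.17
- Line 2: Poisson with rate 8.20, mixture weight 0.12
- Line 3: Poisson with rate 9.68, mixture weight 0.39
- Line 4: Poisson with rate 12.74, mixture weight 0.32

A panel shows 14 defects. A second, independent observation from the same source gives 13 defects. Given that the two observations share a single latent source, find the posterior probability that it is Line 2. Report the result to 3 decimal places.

0.017

By Bayes' theorem, P(k | x) = π_k f_k(x) / Σ_j π_j f_j(x).
Since both observations come from the same component, the likelihood for component k is f_k(x₁)·f_k(x₂).
  p_1 = [4.34381e-06] × [1.94292e-05] = 8.43966e-11
  p_2 = [0.0195781] × [0.033426] = 0.000654419
  p_3 = [0.0454858] × [0.0657853] = 0.0029923
  p_4 = [0.0997819] × [0.10965] = 0.0109411
Multiply by the mixture weights:
  π_1·p_1 = 0.17 × 8.43966e-11 = 1.43474e-11
  π_2·p_2 = 0.12 × 0.000654419 = 7.85303e-05
  π_3·p_3 = 0.39 × 0.0029923 = 0.001167
  π_4·p_4 = 0.32 × 0.0109411 = 0.00350116
Marginal: 1.43474e-11 + 7.85303e-05 + 0.001167 + 0.00350116 = 0.00474669
P(Line 2 | x) = 7.85303e-05 / 0.00474669 ≈ 0.017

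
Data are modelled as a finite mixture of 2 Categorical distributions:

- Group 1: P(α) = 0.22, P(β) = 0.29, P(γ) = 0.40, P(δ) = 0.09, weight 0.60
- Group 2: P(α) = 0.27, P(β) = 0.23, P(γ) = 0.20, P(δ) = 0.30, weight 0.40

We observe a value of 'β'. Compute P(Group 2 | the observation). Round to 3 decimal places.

Posterior ∝ prior × likelihood, so P(k | x) ∝ π_k f_k(x); normalise over all components.
Evaluate each component's likelihood at the observed value:
  f_1 = 0.29
  f_2 = 0.23
Multiply by the mixture weights:
  π_1·f_1 = 0.60 × 0.29 = 0.174
  π_2·f_2 = 0.40 × 0.23 = 0.092
Marginal: 0.174 + 0.092 = 0.266
P(Group 2 | x) = 0.092 / 0.266 ≈ 0.346

0.346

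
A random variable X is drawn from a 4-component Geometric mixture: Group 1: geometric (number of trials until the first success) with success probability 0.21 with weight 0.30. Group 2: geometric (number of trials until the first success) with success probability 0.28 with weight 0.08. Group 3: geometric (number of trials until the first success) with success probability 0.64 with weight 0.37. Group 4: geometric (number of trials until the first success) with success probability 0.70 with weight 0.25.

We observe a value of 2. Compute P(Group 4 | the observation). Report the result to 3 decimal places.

0.258

By Bayes' theorem, P(k | x) = w_k f_k(x) / Σ_j w_j f_j(x).
Geometric probabilities:
  p_1 = 0.1659
  p_2 = 0.2016
  p_3 = 0.2304
  p_4 = 0.21
Unnormalised posteriors:
  w_1·p_1 = 0.30 × 0.1659 = 0.04977
  w_2·p_2 = 0.08 × 0.2016 = 0.016128
  w_3·p_3 = 0.37 × 0.2304 = 0.085248
  w_4·p_4 = 0.25 × 0.21 = 0.0525
Sum: 0.04977 + 0.016128 + 0.085248 + 0.0525 = 0.203646
So the posterior for Group 4 is 0.0525 / 0.203646 ≈ 0.258.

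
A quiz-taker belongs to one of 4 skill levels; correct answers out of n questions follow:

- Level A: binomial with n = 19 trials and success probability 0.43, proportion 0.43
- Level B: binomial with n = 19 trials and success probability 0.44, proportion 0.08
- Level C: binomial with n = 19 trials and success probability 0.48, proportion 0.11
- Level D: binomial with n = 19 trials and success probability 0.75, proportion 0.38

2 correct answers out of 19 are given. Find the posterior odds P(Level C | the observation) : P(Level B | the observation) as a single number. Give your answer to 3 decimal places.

0.464

Since P(k|x) ∝ π_k f_k(x), the posterior odds are π_i f_i(x) / (π_j f_j(x)).
Component likelihoods at x = 2 correct answers out of 19:
  L_A = C(19,2)·0.43^2·0.57^17 = 171·0.1849·7.07738e-05 = 0.00223772
  L_B = C(19,2)·0.44^2·0.56^17 = 171·0.1936·5.23837e-05 = 0.00173419
  L_C = C(19,2)·0.48^2·0.52^17 = 171·0.2304·1.48613e-05 = 0.000585511
  L_D = C(19,2)·0.75^2·0.25^17 = 171·0.5625·5.82077e-11 = 5.59885e-09
Posterior odds = (π_C·L_C) / (π_B·L_B) = (0.11·0.000585511) / (0.08·0.00173419) = 6.44063e-05 / 0.000138736 ≈ 0.464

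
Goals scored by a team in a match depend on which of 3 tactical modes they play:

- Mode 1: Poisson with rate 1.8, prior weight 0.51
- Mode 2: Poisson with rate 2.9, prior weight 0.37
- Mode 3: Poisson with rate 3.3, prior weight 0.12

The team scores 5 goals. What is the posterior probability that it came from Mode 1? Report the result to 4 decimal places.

0.2124

Apply Bayes' rule: the posterior for each component is proportional to its prior times its likelihood at x.
Poisson probabilities:
  L_1 = 0.0260286
  L_2 = 0.0940491
  L_3 = 0.120286
Unnormalised posteriors:
  π_1·L_1 = 0.51 × 0.0260286 = 0.0132746
  π_2·L_2 = 0.37 × 0.0940491 = 0.0347982
  π_3·L_3 = 0.12 × 0.120286 = 0.0144344
Marginal: 0.0132746 + 0.0347982 + 0.0144344 = 0.0625071
So the posterior for Mode 1 is 0.0132746 / 0.0625071 ≈ 0.2124.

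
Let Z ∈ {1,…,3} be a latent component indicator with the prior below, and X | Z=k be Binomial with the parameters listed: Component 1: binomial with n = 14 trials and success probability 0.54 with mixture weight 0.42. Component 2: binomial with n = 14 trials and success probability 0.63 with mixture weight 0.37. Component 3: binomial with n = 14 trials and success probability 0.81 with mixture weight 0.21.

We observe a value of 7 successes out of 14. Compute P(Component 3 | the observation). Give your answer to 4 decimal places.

0.0111

P(component k | x) = w_k·f_k(x) / marginal(x), where marginal(x) = Σ_j w_j·f_j(x).
Binomial probabilities:
  p_1 = 0.200267
  p_2 = 0.128334
  p_3 = 0.00701807
Weight by the priors:
  w_1·p_1 = 0.42 × 0.200267 = 0.084112
  w_2·p_2 = 0.37 × 0.128334 = 0.0474837
  w_3·p_3 = 0.21 × 0.00701807 = 0.00147379
Denominator: 0.084112 + 0.0474837 + 0.00147379 = 0.133069
P(Component 3 | 7 successes out of 14) = 0.00147379 / 0.133069 ≈ 0.0111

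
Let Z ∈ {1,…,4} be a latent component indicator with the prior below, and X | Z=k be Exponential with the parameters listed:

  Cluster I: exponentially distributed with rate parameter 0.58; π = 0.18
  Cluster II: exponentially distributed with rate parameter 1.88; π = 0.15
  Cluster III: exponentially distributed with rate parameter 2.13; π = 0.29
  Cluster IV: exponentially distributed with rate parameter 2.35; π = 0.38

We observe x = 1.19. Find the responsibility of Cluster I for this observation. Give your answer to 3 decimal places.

0.282

By Bayes' theorem, P(k | x) = P(Z=k) f_k(x) / Σ_j P(Z=j) f_j(x).
Exponential densities:
  p_I = 0.290856
  p_II = 0.200703
  p_III = 0.168878
  p_IV = 0.143405
Multiply by the mixture weights:
  P(Z=I)·p_I = 0.18 × 0.290856 = 0.0523541
  P(Z=II)·p_II = 0.15 × 0.200703 = 0.0301055
  P(Z=III)·p_III = 0.29 × 0.168878 = 0.0489747
  P(Z=IV)·p_IV = 0.38 × 0.143405 = 0.0544938
Sum: 0.0523541 + 0.0301055 + 0.0489747 + 0.0544938 = 0.185928
So the posterior for Cluster I is 0.0523541 / 0.185928 ≈ 0.282.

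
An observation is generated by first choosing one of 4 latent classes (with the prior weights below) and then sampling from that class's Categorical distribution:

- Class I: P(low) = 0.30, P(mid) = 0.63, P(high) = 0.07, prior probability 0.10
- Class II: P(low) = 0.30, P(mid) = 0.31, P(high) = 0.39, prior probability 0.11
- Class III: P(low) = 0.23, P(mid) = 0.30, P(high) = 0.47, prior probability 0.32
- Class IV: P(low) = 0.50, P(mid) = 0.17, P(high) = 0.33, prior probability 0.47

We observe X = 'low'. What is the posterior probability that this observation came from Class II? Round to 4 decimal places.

0.0888

P(component k | x) = π_k·f_k(x) / marginal(x), where marginal(x) = Σ_j π_j·f_j(x).
Component likelihoods at x = 'low':
  p_I = 0.3
  p_II = 0.3
  p_III = 0.23
  p_IV = 0.5
Unnormalised posteriors:
  π_I·p_I = 0.10 × 0.3 = 0.03
  π_II·p_II = 0.11 × 0.3 = 0.033
  π_III·p_III = 0.32 × 0.23 = 0.0736
  π_IV·p_IV = 0.47 × 0.5 = 0.235
Normaliser: 0.03 + 0.033 + 0.0736 + 0.235 = 0.3716
So the posterior for Class II is 0.033 / 0.3716 ≈ 0.0888.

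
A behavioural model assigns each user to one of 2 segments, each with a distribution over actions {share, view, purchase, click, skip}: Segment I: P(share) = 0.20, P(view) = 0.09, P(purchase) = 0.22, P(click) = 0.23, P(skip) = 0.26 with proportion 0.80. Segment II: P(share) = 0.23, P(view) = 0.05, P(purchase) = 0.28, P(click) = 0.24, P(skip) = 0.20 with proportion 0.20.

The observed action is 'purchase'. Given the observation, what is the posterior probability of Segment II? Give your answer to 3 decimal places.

P(component k | x) = w_k·f_k(x) / marginal(x), where marginal(x) = Σ_j w_j·f_j(x).
Evaluate each component's likelihood at the observed value:
  L_I = P(purchase | comp) = 0.22
  L_II = P(purchase | comp) = 0.28
Prior × likelihood for each component:
  w_I·L_I = 0.80 × 0.22 = 0.176
  w_II·L_II = 0.20 × 0.28 = 0.056
Denominator: 0.176 + 0.056 = 0.232
So the posterior for Segment II is 0.056 / 0.232 ≈ 0.241.

0.241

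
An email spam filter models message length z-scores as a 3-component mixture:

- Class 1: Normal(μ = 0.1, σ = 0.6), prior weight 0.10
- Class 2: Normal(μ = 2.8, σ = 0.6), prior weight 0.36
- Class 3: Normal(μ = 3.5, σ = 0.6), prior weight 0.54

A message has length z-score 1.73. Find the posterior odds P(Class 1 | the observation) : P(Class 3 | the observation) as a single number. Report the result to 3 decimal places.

0.359

Posterior odds = (w_i f_i(x)) / (w_j f_j(x)); the normalising sum cancels.
Component likelihoods at x = 1.73:
  f_1 = (1/(0.6·√(2π)))·exp(−(1.73−0.1)²/(2·0.6²)) = 0.664904·exp(-3.69014) = 0.0166017
  f_2 = (1/(0.6·√(2π)))·exp(−(1.73−2.8)²/(2·0.6²)) = 0.664904·exp(-1.59014) = 0.135572
  f_3 = (1/(0.6·√(2π)))·exp(−(1.73−3.5)²/(2·0.6²)) = 0.664904·exp(-4.35125) = 0.00857107
Odds = (0.10/0.54) × (0.0166017/0.00857107) = 0.185185 × 1.93694 ≈ 0.359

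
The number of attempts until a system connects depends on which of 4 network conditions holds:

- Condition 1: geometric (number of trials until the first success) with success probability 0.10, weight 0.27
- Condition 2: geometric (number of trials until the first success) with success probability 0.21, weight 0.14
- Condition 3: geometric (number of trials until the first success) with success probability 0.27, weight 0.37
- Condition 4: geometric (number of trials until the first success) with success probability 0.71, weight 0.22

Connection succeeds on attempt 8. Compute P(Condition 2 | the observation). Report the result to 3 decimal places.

Apply Bayes' rule: the posterior for each component is proportional to its prior times its likelihood at x.
Geometric probabilities:
  p_1 = 0.0478297
  p_2 = 0.0403282
  p_3 = 0.029828
  p_4 = 0.000122474
Weight by the priors:
  π_1·p_1 = 0.27 × 0.0478297 = 0.012914
  π_2·p_2 = 0.14 × 0.0403282 = 0.00564595
  π_3·p_3 = 0.37 × 0.029828 = 0.0110364
  π_4·p_4 = 0.22 × 0.000122474 = 2.69443e-05
Evidence: 0.012914 + 0.00564595 + 0.0110364 + 2.69443e-05 = 0.0296233
Responsibility of Condition 2: 0.00564595 / 0.0296233 ≈ 0.191

0.191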